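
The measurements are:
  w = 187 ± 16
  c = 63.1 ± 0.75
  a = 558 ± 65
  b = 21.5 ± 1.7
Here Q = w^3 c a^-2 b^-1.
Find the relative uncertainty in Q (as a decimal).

Q is a product of powers, so relative uncertainties combine in quadrature:
  (3·δw/w)² = (3×0.0856)² = 0.0659;  (1·δc/c)² = (1×0.0119)² = 0.000141;  (-2·δa/a)² = (-2×0.116)² = 0.0543;  (-1·δb/b)² = (-1×0.0791)² = 0.00625
δQ/Q = √(0.127) = 0.356

0.356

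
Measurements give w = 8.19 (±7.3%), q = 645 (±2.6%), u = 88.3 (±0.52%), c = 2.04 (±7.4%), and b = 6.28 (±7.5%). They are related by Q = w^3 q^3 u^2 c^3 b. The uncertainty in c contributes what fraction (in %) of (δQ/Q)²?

(δQ/Q)² = (3·δw/w)² + (3·δq/q)² + (2·δu/u)² + (3·δc/c)² + (1·δb/b)²
  w term: (3×0.0730)² = 0.0480
  q term: (3×0.0260)² = 0.00608
  u term: (2×0.00520)² = 0.000108
  c term: (3×0.0740)² = 0.0493
  b term: (1×0.0750)² = 0.00562
Total = 0.109. Share from c = 0.0493/0.109 = 0.452.

45.2%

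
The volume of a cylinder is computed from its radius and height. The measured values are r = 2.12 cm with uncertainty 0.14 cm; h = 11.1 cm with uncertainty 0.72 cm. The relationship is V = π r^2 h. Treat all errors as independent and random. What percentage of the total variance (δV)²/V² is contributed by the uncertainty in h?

(δV/V)² = (2·δr/r)² + (1·δh/h)²
  r term: (2×0.0660)² = 0.0174
  h term: (1×0.0649)² = 0.00421
Total = 0.0217. Share from h = 0.00421/0.0217 = 0.194.

19.4%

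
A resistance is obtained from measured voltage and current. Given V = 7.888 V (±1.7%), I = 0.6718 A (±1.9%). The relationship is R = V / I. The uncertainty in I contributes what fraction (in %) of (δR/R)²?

55.5%

(δR/R)² = (1·δV/V)² + (-1·δI/I)²
  V term: (1×0.0170)² = 0.000289
  I term: (-1×0.0190)² = 0.000361
Total = 0.000650. Share from I = 0.000361/0.000650 = 0.555.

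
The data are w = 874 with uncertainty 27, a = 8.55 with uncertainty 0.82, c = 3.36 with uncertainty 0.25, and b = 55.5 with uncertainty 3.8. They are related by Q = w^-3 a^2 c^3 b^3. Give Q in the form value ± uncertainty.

Q is a product of powers, so relative uncertainties combine in quadrature:
  (-3·δw/w)² = (-3×0.0309)² = 0.00859;  (2·δa/a)² = (2×0.0959)² = 0.0368;  (3·δc/c)² = (3×0.0744)² = 0.0498;  (3·δb/b)² = (3×0.0685)² = 0.0422
δQ/Q = √(0.137) = 0.371
Q = 0.710, so δQ = 0.371 × 0.710 = 0.263.

0.710 ± 0.263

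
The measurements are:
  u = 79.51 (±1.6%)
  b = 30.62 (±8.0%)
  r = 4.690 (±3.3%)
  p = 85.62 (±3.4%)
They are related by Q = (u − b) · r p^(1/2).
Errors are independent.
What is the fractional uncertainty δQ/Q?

0.0676

Let w = u − b = 48.89. δw = √(δu² + δb²) = √(1.62 + 6.00) = 2.76, so δw/w = 0.0565.
Q is then a monomial in w, r, p:
δQ/Q = √((δw/w)² + (1·δr/r)² + (½·δp/p)²) = √(0.00319 + 0.00109 + 0.000289) = 0.0676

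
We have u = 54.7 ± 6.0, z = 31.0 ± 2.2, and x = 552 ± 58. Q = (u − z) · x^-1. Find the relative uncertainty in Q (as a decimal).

Let w = u − z = 23.7. δw = √(δu² + δz²) = √(36.0 + 4.84) = 6.39, so δw/w = 0.270.
Q is then a monomial in w, x:
δQ/Q = √((δw/w)² + (-1·δx/x)²) = √(0.0727 + 0.0110) = 0.289

0.289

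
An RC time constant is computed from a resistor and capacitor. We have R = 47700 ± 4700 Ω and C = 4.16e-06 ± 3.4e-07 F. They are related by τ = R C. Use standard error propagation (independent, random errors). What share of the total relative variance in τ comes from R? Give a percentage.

59.2%

(δτ/τ)² = (1·δR/R)² + (1·δC/C)²
  R term: (1×0.0985)² = 0.00971
  C term: (1×0.0817)² = 0.00668
Total = 0.0164. Share from R = 0.00971/0.0164 = 0.592.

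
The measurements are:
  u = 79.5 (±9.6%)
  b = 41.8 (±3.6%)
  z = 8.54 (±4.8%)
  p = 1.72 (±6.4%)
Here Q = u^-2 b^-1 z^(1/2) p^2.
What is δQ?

7.68e-06

Q is a product of powers, so relative uncertainties combine in quadrature:
  (-2·δu/u)² = (-2×0.0960)² = 0.0369;  (-1·δb/b)² = (-1×0.0360)² = 0.00130;  (½·δz/z)² = (0.5×0.0480)² = 0.000576;  (2·δp/p)² = (2×0.0640)² = 0.0164
δQ/Q = √(0.0551) = 0.235
Q = 3.27e-05, so δQ = 0.235 × 3.27e-05 = 7.68e-06.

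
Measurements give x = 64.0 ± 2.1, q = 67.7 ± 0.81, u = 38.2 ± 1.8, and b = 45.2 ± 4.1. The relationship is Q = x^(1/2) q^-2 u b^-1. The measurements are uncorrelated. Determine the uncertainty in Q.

Relative error in a monomial: (δQ/Q)² = Σ (nᵢ · δxᵢ/xᵢ)².
  (½·δx/x)² = (0.5×0.0328)² = 0.000269;  (-2·δq/q)² = (-2×0.0120)² = 0.000573;  (1·δu/u)² = (1×0.0471)² = 0.00222;  (-1·δb/b)² = (-1×0.0907)² = 0.00823
δQ/Q = √(0.0113) = 0.106
Q = 0.00148, so δQ = 0.106 × 0.00148 = 0.000157.

0.000157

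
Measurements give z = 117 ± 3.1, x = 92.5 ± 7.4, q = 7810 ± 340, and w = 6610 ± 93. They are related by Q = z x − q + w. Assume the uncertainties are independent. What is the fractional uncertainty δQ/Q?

Let p = z·x = 10800. δp/p = √((1·δz/z)² + (1·δx/x)²) = √(0.000702 + 0.00640) = 0.0843, so δp = 912.
Q = p − q + w: δQ = √(δp² + δq² + δw²) = √(8.32e+05 + 1.16e+05 + 8650) = 978
Q = 9620, so δQ/Q = 978/9620 = 0.102.

0.102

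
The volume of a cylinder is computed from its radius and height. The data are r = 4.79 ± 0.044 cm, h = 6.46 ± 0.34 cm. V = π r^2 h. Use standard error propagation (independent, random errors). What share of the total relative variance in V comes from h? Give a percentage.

89.1%

(δV/V)² = (2·δr/r)² + (1·δh/h)²
  r term: (2×0.00919)² = 0.000338
  h term: (1×0.0526)² = 0.00277
Total = 0.00311. Share from h = 0.00277/0.00311 = 0.891.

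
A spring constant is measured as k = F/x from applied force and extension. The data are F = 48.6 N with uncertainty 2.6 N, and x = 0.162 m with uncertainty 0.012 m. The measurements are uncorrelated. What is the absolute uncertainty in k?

Relative error in a monomial: (δk/k)² = Σ (nᵢ · δxᵢ/xᵢ)².
  (1·δF/F)² = (1×0.0535)² = 0.00286;  (-1·δx/x)² = (-1×0.0741)² = 0.00549
δk/k = √(0.00835) = 0.0914
k = 300 N/m, so δk = 0.0914 × 300 = 27.4 N/m.

27.4 N/m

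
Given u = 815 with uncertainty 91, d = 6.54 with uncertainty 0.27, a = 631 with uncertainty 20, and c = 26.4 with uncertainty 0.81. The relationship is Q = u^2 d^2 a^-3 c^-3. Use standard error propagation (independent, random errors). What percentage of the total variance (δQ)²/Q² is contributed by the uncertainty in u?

67.2%

(δQ/Q)² = (2·δu/u)² + (2·δd/d)² + (-3·δa/a)² + (-3·δc/c)²
  u term: (2×0.112)² = 0.0499
  d term: (2×0.0413)² = 0.00682
  a term: (-3×0.0317)² = 0.00904
  c term: (-3×0.0307)² = 0.00847
Total = 0.0742. Share from u = 0.0499/0.0742 = 0.672.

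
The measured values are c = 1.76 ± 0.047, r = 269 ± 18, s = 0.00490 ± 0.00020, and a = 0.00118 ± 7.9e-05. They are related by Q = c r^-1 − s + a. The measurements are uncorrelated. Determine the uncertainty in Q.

Let p = c·r^-1 = 0.00654. δp/p = √((1·δc/c)² + (-1·δr/r)²) = √(0.000713 + 0.00448) = 0.0720, so δp = 0.000471.
Q = p − s + a: δQ = √(δp² + δs² + δa²) = √(2.22e-07 + 4e-08 + 6.24e-09) = 0.000518

0.000518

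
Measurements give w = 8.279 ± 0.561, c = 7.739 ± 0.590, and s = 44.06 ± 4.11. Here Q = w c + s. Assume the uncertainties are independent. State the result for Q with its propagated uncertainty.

Let p = w·c = 64.07. δp/p = √((1·δw/w)² + (1·δc/c)²) = √(0.00459 + 0.00581) = 0.102, so δp = 6.54.
Q = p + s: δQ = √(δp² + δs²) = √(42.7 + 16.9) = 7.72
Q = 108.1.

108.1 ± 7.72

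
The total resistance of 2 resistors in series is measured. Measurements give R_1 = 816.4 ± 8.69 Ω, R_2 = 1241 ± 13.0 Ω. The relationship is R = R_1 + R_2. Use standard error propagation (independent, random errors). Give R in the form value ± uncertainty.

2057 ± 15.6 Ω

R is a linear combination, so absolute uncertainties add in quadrature:
  (δR_1)² = 75.5;  (δR_2)² = 169
δR = √(245) = 15.6 Ω
R = 2057 Ω.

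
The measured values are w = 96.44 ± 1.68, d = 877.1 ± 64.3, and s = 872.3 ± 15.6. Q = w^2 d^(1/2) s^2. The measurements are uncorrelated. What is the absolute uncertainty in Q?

1.3e+10

Since Q is a product/quotient, work with relative uncertainties:
  (2·δw/w)² = (2×0.0174)² = 0.00121;  (½·δd/d)² = (0.5×0.0733)² = 0.00134;  (2·δs/s)² = (2×0.0179)² = 0.00128
δQ/Q = √(0.00384) = 0.0619
Q = 2.096e+11, so δQ = 0.0619 × 2.096e+11 = 1.3e+10.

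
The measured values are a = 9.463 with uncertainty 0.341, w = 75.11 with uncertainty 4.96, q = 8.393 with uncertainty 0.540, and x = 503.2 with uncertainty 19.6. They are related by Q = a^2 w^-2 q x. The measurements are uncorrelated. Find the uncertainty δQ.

11.3

For a monomial Q ∝ a^2, w^-2, q, x, fractional errors add in quadrature:
  (2·δa/a)² = (2×0.0360)² = 0.00519;  (-2·δw/w)² = (-2×0.0660)² = 0.0174;  (1·δq/q)² = (1×0.0643)² = 0.00414;  (1·δx/x)² = (1×0.0390)² = 0.00152
δQ/Q = √(0.0283) = 0.168
Q = 67.04, so δQ = 0.168 × 67.04 = 11.3.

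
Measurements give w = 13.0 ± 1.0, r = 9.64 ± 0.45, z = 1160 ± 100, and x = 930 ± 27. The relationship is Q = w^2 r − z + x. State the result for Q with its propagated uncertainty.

Let p = w^2·r = 1630. δp/p = √((2·δw/w)² + (1·δr/r)²) = √(0.0237 + 0.00218) = 0.161, so δp = 262.
Q = p − z + x: δQ = √(δp² + δz² + δx²) = √(68600 + 10000 + 729) = 282
Q = 1400.

1400 ± 282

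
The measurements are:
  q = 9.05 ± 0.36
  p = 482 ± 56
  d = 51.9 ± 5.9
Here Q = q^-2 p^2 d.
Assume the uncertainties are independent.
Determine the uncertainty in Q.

39800

For a monomial Q ∝ q^-2, p^2, d, fractional errors add in quadrature:
  (-2·δq/q)² = (-2×0.0398)² = 0.00633;  (2·δp/p)² = (2×0.116)² = 0.0540;  (1·δd/d)² = (1×0.114)² = 0.0129
δQ/Q = √(0.0732) = 0.271
Q = 1.47e+05, so δQ = 0.271 × 1.47e+05 = 39800.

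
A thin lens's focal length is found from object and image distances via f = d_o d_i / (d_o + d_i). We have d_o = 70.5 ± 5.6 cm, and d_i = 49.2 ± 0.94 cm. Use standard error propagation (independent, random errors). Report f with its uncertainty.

∂f/∂d_o = (d_i/(d_o+d_i))² = 0.169;  ∂f/∂d_i = (d_o/(d_o+d_i))² = 0.347
δf = √((∂f/∂d_o · δd_o)² + (∂f/∂d_i · δd_i)²) = √(0.895 + 0.106) = 1.00 cm
f = 29.0 cm.

29.0 ± 1.00 cm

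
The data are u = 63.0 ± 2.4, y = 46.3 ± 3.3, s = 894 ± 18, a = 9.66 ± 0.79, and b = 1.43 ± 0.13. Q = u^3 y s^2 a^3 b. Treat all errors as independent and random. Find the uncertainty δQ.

Since Q is a product/quotient, work with relative uncertainties:
  (3·δu/u)² = (3×0.0381)² = 0.0131;  (1·δy/y)² = (1×0.0713)² = 0.00508;  (2·δs/s)² = (2×0.0201)² = 0.00162;  (3·δa/a)² = (3×0.0818)² = 0.0602;  (1·δb/b)² = (1×0.0909)² = 0.00826
δQ/Q = √(0.0882) = 0.297
Q = 1.19e+16, so δQ = 0.297 × 1.19e+16 = 3.54e+15.

3.54e+15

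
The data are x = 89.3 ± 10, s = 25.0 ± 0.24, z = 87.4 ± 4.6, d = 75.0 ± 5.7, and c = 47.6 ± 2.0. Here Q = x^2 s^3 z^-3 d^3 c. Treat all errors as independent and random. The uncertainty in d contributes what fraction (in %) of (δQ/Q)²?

(δQ/Q)² = (2·δx/x)² + (3·δs/s)² + (-3·δz/z)² + (3·δd/d)² + (1·δc/c)²
  x term: (2×0.112)² = 0.0502
  s term: (3×0.00960)² = 0.000829
  z term: (-3×0.0526)² = 0.0249
  d term: (3×0.0760)² = 0.0520
  c term: (1×0.0420)² = 0.00177
Total = 0.130. Share from d = 0.0520/0.130 = 0.401.

40.1%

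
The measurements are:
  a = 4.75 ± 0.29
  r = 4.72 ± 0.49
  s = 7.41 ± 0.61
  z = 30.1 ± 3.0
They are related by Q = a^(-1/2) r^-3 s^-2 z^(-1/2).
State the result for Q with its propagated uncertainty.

Q is a product of powers, so relative uncertainties combine in quadrature:
  (−½·δa/a)² = (-0.5×0.0611)² = 0.000932;  (-3·δr/r)² = (-3×0.104)² = 0.0970;  (-2·δs/s)² = (-2×0.0823)² = 0.0271;  (−½·δz/z)² = (-0.5×0.0997)² = 0.00248
δQ/Q = √(0.128) = 0.357
Q = 1.45e-05, so δQ = 0.357 × 1.45e-05 = 5.17e-06.

(1.45 ± 0.517) × 10^-5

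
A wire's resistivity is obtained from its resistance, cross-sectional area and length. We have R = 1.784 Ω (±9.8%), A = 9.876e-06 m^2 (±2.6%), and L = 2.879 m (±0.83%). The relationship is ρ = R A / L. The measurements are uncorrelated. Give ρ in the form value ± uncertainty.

(6.120 ± 0.623) × 10^-6 Ω·m

Since ρ is a product/quotient, work with relative uncertainties:
  (1·δR/R)² = (1×0.0980)² = 0.00960;  (1·δA/A)² = (1×0.0260)² = 0.000676;  (-1·δL/L)² = (-1×0.00830)² = 6.89e-05
δρ/ρ = √(0.0103) = 0.102
ρ = 6.12e-06 Ω·m, so δρ = 0.102 × 6.12e-06 = 6.23e-07 Ω·m.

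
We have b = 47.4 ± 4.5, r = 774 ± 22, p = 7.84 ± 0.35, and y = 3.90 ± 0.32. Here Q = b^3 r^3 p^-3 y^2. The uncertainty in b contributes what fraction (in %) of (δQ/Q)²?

(δQ/Q)² = (3·δb/b)² + (3·δr/r)² + (-3·δp/p)² + (2·δy/y)²
  b term: (3×0.0949)² = 0.0811
  r term: (3×0.0284)² = 0.00727
  p term: (-3×0.0446)² = 0.0179
  y term: (2×0.0821)² = 0.0269
Total = 0.133. Share from b = 0.0811/0.133 = 0.609.

60.9%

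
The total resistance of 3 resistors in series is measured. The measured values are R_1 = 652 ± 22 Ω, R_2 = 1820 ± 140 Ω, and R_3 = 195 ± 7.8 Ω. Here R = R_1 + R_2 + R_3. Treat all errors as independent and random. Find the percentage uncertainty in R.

Absolute uncertainties add in quadrature for a linear combination:
  (δR_1)² = 484;  (δR_2)² = 19600;  (δR_3)² = 60.8
δR = √(20100) = 142 Ω
R = 2670 Ω, so δR/R = 142/2670 = 0.0532.

5.32%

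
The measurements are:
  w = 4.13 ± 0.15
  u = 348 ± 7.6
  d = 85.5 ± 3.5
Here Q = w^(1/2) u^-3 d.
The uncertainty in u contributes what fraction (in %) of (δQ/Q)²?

68.2%

(δQ/Q)² = (½·δw/w)² + (-3·δu/u)² + (1·δd/d)²
  w term: (0.5×0.0363)² = 0.000330
  u term: (-3×0.0218)² = 0.00429
  d term: (1×0.0409)² = 0.00168
Total = 0.00630. Share from u = 0.00429/0.00630 = 0.682.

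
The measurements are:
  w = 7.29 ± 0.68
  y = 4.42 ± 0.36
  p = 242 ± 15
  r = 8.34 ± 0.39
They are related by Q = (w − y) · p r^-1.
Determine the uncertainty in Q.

23.2

Let u = w − y = 2.87. δu = √(δw² + δy²) = √(0.462 + 0.130) = 0.769, so δu/u = 0.268.
Q is then a monomial in u, p, r:
δQ/Q = √((δu/u)² + (1·δp/p)² + (-1·δr/r)²) = √(0.0719 + 0.00384 + 0.00219) = 0.279
Q = 83.3, so δQ = 0.279 × 83.3 = 23.2.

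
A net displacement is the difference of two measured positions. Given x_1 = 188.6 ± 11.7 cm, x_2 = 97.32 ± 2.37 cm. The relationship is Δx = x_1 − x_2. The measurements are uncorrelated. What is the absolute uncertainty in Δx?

For a sum/difference, combine absolute errors in quadrature:
  (δx_1)² = 137;  (δx_2)² = 5.62
δΔx = √(143) = 11.9 cm

11.9 cm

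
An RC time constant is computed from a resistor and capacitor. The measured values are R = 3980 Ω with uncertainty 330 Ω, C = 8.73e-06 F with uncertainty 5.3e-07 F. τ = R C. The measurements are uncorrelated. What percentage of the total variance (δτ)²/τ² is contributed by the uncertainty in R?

65.1%

(δτ/τ)² = (1·δR/R)² + (1·δC/C)²
  R term: (1×0.0829)² = 0.00687
  C term: (1×0.0607)² = 0.00369
Total = 0.0106. Share from R = 0.00687/0.0106 = 0.651.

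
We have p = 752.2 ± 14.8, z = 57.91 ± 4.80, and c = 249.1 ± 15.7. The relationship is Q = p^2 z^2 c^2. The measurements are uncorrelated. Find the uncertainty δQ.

2.5e+13

Q is a product of powers, so relative uncertainties combine in quadrature:
  (2·δp/p)² = (2×0.0197)² = 0.00155;  (2·δz/z)² = (2×0.0829)² = 0.0275;  (2·δc/c)² = (2×0.0630)² = 0.0159
δQ/Q = √(0.0449) = 0.212
Q = 1.177e+14, so δQ = 0.212 × 1.177e+14 = 2.5e+13.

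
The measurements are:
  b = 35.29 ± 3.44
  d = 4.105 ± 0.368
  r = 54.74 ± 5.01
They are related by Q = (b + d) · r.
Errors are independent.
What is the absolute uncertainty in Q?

274

Let u = b + d = 39.39. δu = √(δb² + δd²) = √(11.8 + 0.135) = 3.46, so δu/u = 0.0878.
Q is then a monomial in u, r:
δQ/Q = √((δu/u)² + (1·δr/r)²) = √(0.00771 + 0.00838) = 0.127
Q = 2156, so δQ = 0.127 × 2156 = 274.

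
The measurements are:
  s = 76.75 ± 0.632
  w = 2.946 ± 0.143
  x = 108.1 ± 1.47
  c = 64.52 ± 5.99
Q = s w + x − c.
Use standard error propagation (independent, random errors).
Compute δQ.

Let p = s·w = 226.1. δp/p = √((1·δs/s)² + (1·δw/w)²) = √(6.78e-05 + 0.00236) = 0.0492, so δp = 11.1.
Q = p + x − c: δQ = √(δp² + δx² + δc²) = √(124 + 2.16 + 35.9) = 12.7

12.7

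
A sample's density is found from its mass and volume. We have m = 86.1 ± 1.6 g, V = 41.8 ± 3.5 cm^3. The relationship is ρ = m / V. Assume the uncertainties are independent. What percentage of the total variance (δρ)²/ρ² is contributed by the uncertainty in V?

(δρ/ρ)² = (1·δm/m)² + (-1·δV/V)²
  m term: (1×0.0186)² = 0.000345
  V term: (-1×0.0837)² = 0.00701
Total = 0.00736. Share from V = 0.00701/0.00736 = 0.953.

95.3%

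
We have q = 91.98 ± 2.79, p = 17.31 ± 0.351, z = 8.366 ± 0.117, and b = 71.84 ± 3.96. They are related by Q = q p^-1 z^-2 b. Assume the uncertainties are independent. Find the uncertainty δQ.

0.391

Products/powers → add relative errors in quadrature, weighted by exponent:
  (1·δq/q)² = (1×0.0303)² = 0.000920;  (-1·δp/p)² = (-1×0.0203)² = 0.000411;  (-2·δz/z)² = (-2×0.0140)² = 0.000782;  (1·δb/b)² = (1×0.0551)² = 0.00304
δQ/Q = √(0.00515) = 0.0718
Q = 5.454, so δQ = 0.0718 × 5.454 = 0.391.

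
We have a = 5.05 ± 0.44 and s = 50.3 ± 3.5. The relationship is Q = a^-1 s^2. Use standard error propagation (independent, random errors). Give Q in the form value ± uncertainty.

Relative error in a monomial: (δQ/Q)² = Σ (nᵢ · δxᵢ/xᵢ)².
  (-1·δa/a)² = (-1×0.0871)² = 0.00759;  (2·δs/s)² = (2×0.0696)² = 0.0194
δQ/Q = √(0.0270) = 0.164
Q = 501, so δQ = 0.164 × 501 = 82.3.

501 ± 82.3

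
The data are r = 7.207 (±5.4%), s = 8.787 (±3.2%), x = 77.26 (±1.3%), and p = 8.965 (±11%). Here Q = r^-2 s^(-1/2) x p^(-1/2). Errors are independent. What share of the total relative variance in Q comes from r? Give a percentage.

77.2%

(δQ/Q)² = (-2·δr/r)² + (−½·δs/s)² + (1·δx/x)² + (−½·δp/p)²
  r term: (-2×0.0540)² = 0.0117
  s term: (-0.5×0.0320)² = 0.000256
  x term: (1×0.0130)² = 0.000169
  p term: (-0.5×0.110)² = 0.00302
Total = 0.0151. Share from r = 0.0117/0.0151 = 0.772.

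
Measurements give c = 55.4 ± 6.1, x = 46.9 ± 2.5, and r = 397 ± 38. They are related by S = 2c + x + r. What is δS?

40.0

For a sum/difference, combine absolute errors in quadrature:
  (2·δc)² = 149;  (δx)² = 6.25;  (δr)² = 1440
δS = √(1600) = 40.0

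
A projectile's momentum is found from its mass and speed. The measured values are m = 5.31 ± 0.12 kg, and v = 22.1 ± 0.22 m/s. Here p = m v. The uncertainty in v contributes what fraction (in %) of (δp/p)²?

(δp/p)² = (1·δm/m)² + (1·δv/v)²
  m term: (1×0.0226)² = 0.000511
  v term: (1×0.00995)² = 9.91e-05
Total = 0.000610. Share from v = 9.91e-05/0.000610 = 0.163.

16.3%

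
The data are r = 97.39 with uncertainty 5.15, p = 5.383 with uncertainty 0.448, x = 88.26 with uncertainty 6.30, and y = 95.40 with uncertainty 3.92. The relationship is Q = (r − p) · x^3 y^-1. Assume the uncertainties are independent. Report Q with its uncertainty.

(6.631 ± 1.49) × 10^5

Let u = r − p = 92.01. δu = √(δr² + δp²) = √(26.5 + 0.201) = 5.17, so δu/u = 0.0562.
Q is then a monomial in u, x, y:
δQ/Q = √((δu/u)² + (3·δx/x)² + (-1·δy/y)²) = √(0.00316 + 0.0459 + 0.00169) = 0.225
Q = 663100, so δQ = 0.225 × 663100 = 1.49e+05.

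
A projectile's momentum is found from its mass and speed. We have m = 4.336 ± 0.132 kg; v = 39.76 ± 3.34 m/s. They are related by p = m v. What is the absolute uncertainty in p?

15.4 kg·m/s

For a monomial p ∝ m, v, fractional errors add in quadrature:
  (1·δm/m)² = (1×0.0304)² = 0.000927;  (1·δv/v)² = (1×0.0840)² = 0.00706
δp/p = √(0.00798) = 0.0894
p = 172.4 kg·m/s, so δp = 0.0894 × 172.4 = 15.4 kg·m/s.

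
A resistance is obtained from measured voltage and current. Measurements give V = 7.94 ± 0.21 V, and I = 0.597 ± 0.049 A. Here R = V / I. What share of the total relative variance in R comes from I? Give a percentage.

(δR/R)² = (1·δV/V)² + (-1·δI/I)²
  V term: (1×0.0264)² = 0.000700
  I term: (-1×0.0821)² = 0.00674
Total = 0.00744. Share from I = 0.00674/0.00744 = 0.906.

90.6%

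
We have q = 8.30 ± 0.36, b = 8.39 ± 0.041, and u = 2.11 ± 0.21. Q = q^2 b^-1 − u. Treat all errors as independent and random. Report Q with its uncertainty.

6.10 ± 0.744

Let p = q^2·b^-1 = 8.21. δp/p = √((2·δq/q)² + (-1·δb/b)²) = √(0.00753 + 2.39e-05) = 0.0869, so δp = 0.713.
Q = p − u: δQ = √(δp² + δu²) = √(0.509 + 0.0441) = 0.744
Q = 6.10.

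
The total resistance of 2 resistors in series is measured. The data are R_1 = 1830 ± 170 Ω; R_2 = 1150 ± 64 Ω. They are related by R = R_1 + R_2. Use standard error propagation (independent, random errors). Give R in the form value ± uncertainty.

For a sum/difference, combine absolute errors in quadrature:
  (δR_1)² = 28900;  (δR_2)² = 4100
δR = √(33000) = 182 Ω
R = 2980 Ω.

2980 ± 182 Ω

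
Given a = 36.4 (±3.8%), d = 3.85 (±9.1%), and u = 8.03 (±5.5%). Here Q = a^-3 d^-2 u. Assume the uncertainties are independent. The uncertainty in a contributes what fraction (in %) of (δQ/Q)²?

26.4%

(δQ/Q)² = (-3·δa/a)² + (-2·δd/d)² + (1·δu/u)²
  a term: (-3×0.0380)² = 0.0130
  d term: (-2×0.0910)² = 0.0331
  u term: (1×0.0550)² = 0.00302
Total = 0.0491. Share from a = 0.0130/0.0491 = 0.264.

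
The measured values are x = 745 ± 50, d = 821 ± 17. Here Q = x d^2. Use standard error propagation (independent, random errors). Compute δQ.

Relative error in a monomial: (δQ/Q)² = Σ (nᵢ · δxᵢ/xᵢ)².
  (1·δx/x)² = (1×0.0671)² = 0.00450;  (2·δd/d)² = (2×0.0207)² = 0.00172
δQ/Q = √(0.00622) = 0.0789
Q = 5.02e+08, so δQ = 0.0789 × 5.02e+08 = 3.96e+07.

3.96e+07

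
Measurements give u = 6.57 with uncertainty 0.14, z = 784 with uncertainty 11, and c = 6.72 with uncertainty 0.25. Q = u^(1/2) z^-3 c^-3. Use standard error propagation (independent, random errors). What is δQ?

2.1e-12

Since Q is a product/quotient, work with relative uncertainties:
  (½·δu/u)² = (0.5×0.0213)² = 0.000114;  (-3·δz/z)² = (-3×0.0140)² = 0.00177;  (-3·δc/c)² = (-3×0.0372)² = 0.0125
δQ/Q = √(0.0143) = 0.120
Q = 1.75e-11, so δQ = 0.120 × 1.75e-11 = 2.1e-12.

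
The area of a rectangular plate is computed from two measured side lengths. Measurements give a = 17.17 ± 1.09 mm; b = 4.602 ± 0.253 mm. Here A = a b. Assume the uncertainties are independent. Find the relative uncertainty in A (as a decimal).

0.0840

Relative error in a monomial: (δA/A)² = Σ (nᵢ · δxᵢ/xᵢ)².
  (1·δa/a)² = (1×0.0635)² = 0.00403;  (1·δb/b)² = (1×0.0550)² = 0.00302
δA/A = √(0.00705) = 0.0840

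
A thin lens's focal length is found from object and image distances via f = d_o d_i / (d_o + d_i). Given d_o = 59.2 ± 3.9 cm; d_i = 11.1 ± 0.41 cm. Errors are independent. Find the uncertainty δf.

0.307 cm

∂f/∂d_o = (d_i/(d_o+d_i))² = 0.0249;  ∂f/∂d_i = (d_o/(d_o+d_i))² = 0.709
δf = √((∂f/∂d_o · δd_o)² + (∂f/∂d_i · δd_i)²) = √(0.00945 + 0.0845) = 0.307 cm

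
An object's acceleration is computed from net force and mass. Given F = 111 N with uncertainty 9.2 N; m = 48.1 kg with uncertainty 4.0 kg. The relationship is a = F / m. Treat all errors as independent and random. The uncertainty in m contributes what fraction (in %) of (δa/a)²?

50.2%

(δa/a)² = (1·δF/F)² + (-1·δm/m)²
  F term: (1×0.0829)² = 0.00687
  m term: (-1×0.0832)² = 0.00692
Total = 0.0138. Share from m = 0.00692/0.0138 = 0.502.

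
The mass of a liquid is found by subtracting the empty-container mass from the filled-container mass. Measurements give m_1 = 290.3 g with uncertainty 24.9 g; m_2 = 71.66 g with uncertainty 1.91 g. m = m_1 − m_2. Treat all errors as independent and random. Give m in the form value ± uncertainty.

Sums and differences: (δm)² = Σ (cᵢ δxᵢ)².
  (δm_1)² = 620;  (δm_2)² = 3.65
δm = √(624) = 25.0 g
m = 218.6 g.

218.6 ± 25.0 g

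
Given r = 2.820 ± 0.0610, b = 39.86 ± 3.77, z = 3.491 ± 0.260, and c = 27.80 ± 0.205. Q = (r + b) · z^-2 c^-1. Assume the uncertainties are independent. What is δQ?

0.0218

Let u = r + b = 42.68. δu = √(δr² + δb²) = √(0.00372 + 14.2) = 3.77, so δu/u = 0.0883.
Q is then a monomial in u, z, c:
δQ/Q = √((δu/u)² + (-2·δz/z)² + (-1·δc/c)²) = √(0.00780 + 0.0222 + 5.44e-05) = 0.173
Q = 0.1260, so δQ = 0.173 × 0.1260 = 0.0218.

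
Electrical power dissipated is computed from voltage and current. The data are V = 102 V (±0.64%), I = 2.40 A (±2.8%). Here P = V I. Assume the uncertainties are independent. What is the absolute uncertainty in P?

7.03 W

P is a product of powers, so relative uncertainties combine in quadrature:
  (1·δV/V)² = (1×0.00640)² = 4.1e-05;  (1·δI/I)² = (1×0.0280)² = 0.000784
δP/P = √(0.000825) = 0.0287
P = 245 W, so δP = 0.0287 × 245 = 7.03 W.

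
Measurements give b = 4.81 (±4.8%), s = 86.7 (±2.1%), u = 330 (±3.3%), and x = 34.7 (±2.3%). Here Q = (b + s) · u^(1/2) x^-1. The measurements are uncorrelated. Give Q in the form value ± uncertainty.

47.9 ± 1.66

Let w = b + s = 91.5. δw = √(δb² + δs²) = √(0.0533 + 3.31) = 1.84, so δw/w = 0.0201.
Q is then a monomial in w, u, x:
δQ/Q = √((δw/w)² + (½·δu/u)² + (-1·δx/x)²) = √(0.000402 + 0.000272 + 0.000529) = 0.0347
Q = 47.9, so δQ = 0.0347 × 47.9 = 1.66.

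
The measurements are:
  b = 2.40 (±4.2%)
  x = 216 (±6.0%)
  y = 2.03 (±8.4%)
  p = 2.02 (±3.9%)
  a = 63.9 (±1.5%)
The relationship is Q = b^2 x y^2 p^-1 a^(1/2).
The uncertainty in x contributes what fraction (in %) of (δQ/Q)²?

8.90%

(δQ/Q)² = (2·δb/b)² + (1·δx/x)² + (2·δy/y)² + (-1·δp/p)² + (½·δa/a)²
  b term: (2×0.0420)² = 0.00706
  x term: (1×0.0600)² = 0.00360
  y term: (2×0.0840)² = 0.0282
  p term: (-1×0.0390)² = 0.00152
  a term: (0.5×0.0150)² = 5.62e-05
Total = 0.0405. Share from x = 0.00360/0.0405 = 0.0890.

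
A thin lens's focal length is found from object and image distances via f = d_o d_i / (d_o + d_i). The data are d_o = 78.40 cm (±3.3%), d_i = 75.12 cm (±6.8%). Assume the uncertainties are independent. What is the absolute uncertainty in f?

∂f/∂d_o = (d_i/(d_o+d_i))² = 0.239;  ∂f/∂d_i = (d_o/(d_o+d_i))² = 0.261
δf = √((∂f/∂d_o · δd_o)² + (∂f/∂d_i · δd_i)²) = √(0.384 + 1.77) = 1.47 cm

1.47 cm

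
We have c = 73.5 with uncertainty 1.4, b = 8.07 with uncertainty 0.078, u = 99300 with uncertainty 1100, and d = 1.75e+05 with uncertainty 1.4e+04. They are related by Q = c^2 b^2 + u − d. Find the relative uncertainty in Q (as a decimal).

0.0745

Let p = c^2·b^2 = 3.52e+05. δp/p = √((2·δc/c)² + (2·δb/b)²) = √(0.00145 + 0.000374) = 0.0427, so δp = 15000.
Q = p + u − d: δQ = √(δp² + δu² + δd²) = √(2.26e+08 + 1.21e+06 + 1.96e+08) = 20600
Q = 2.76e+05, so δQ/Q = 20600/2.76e+05 = 0.0745.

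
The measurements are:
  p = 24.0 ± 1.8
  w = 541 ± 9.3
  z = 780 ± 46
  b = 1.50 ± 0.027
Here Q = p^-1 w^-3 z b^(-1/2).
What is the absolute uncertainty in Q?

For a monomial Q ∝ p^-1, w^-3, z, b^(-1/2), fractional errors add in quadrature:
  (-1·δp/p)² = (-1×0.0750)² = 0.00562;  (-3·δw/w)² = (-3×0.0172)² = 0.00266;  (1·δz/z)² = (1×0.0590)² = 0.00348;  (−½·δb/b)² = (-0.5×0.0180)² = 8.1e-05
δQ/Q = √(0.0118) = 0.109
Q = 1.68e-07, so δQ = 0.109 × 1.68e-07 = 1.82e-08.

1.82e-08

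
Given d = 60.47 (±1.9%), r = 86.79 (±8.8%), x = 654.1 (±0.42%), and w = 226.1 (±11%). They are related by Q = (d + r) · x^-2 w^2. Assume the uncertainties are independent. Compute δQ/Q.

Let u = d + r = 147.3. δu = √(δd² + δr²) = √(1.32 + 58.3) = 7.72, so δu/u = 0.0524.
Q is then a monomial in u, x, w:
δQ/Q = √((δu/u)² + (-2·δx/x)² + (2·δw/w)²) = √(0.00275 + 7.06e-05 + 0.0484) = 0.226

0.226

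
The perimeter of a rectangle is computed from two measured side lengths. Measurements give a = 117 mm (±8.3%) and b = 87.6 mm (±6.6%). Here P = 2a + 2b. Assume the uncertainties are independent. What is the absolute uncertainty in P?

22.6 mm

For a sum/difference, combine absolute errors in quadrature:
  (2·δa)² = 377;  (2·δb)² = 134
δP = √(511) = 22.6 mm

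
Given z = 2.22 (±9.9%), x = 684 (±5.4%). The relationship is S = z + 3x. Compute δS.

Each term contributes (cᵢ δxᵢ)² to (δS)²:
  (δz)² = 0.0483;  (3·δx)² = 12300
δS = √(12300) = 111

111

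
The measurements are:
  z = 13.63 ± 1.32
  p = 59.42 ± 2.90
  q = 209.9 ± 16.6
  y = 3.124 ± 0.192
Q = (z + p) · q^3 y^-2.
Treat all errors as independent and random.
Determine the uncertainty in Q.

1.87e+07

Let u = z + p = 73.05. δu = √(δz² + δp²) = √(1.74 + 8.41) = 3.19, so δu/u = 0.0436.
Q is then a monomial in u, q, y:
δQ/Q = √((δu/u)² + (3·δq/q)² + (-2·δy/y)²) = √(0.00190 + 0.0563 + 0.0151) = 0.271
Q = 6.922e+07, so δQ = 0.271 × 6.922e+07 = 1.87e+07.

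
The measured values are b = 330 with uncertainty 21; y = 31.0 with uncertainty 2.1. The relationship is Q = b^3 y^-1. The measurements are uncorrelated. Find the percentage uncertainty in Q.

Each factor contributes (exponent × relative error)² to (δQ/Q)²:
  (3·δb/b)² = (3×0.0636)² = 0.0364;  (-1·δy/y)² = (-1×0.0677)² = 0.00459
δQ/Q = √(0.0410) = 0.203

20.3%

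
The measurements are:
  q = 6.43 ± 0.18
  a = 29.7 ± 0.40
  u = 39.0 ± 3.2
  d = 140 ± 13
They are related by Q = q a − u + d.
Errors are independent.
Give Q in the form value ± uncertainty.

Let p = q·a = 191. δp/p = √((1·δq/q)² + (1·δa/a)²) = √(0.000784 + 0.000181) = 0.0311, so δp = 5.93.
Q = p − u + d: δQ = √(δp² + δu² + δd²) = √(35.2 + 10.2 + 169) = 14.6
Q = 292.

292 ± 14.6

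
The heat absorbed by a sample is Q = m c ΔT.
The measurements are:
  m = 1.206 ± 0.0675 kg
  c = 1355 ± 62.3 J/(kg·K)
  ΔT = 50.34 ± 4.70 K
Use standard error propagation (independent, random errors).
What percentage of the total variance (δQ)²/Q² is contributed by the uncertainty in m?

(δQ/Q)² = (1·δm/m)² + (1·δc/c)² + (1·δΔT/ΔT)²
  m term: (1×0.0560)² = 0.00313
  c term: (1×0.0460)² = 0.00211
  ΔT term: (1×0.0934)² = 0.00872
Total = 0.0140. Share from m = 0.00313/0.0140 = 0.224.

22.4%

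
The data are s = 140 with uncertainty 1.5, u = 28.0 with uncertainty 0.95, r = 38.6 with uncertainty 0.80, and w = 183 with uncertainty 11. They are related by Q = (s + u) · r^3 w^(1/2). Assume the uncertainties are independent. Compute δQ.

9.13e+06

Let h = s + u = 168. δh = √(δs² + δu²) = √(2.25 + 0.902) = 1.78, so δh/h = 0.0106.
Q is then a monomial in h, r, w:
δQ/Q = √((δh/h)² + (3·δr/r)² + (½·δw/w)²) = √(0.000112 + 0.00387 + 0.000903) = 0.0699
Q = 1.31e+08, so δQ = 0.0699 × 1.31e+08 = 9.13e+06.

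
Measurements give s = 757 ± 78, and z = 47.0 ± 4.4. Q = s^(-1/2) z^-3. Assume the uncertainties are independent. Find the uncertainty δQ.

Since Q is a product/quotient, work with relative uncertainties:
  (−½·δs/s)² = (-0.5×0.103)² = 0.00265;  (-3·δz/z)² = (-3×0.0936)² = 0.0789
δQ/Q = √(0.0815) = 0.286
Q = 3.5e-07, so δQ = 0.286 × 3.5e-07 = 1e-07.

1e-07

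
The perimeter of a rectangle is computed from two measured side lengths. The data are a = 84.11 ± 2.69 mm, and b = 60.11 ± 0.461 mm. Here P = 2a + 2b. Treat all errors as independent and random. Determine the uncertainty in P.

5.46 mm

Sums and differences: (δP)² = Σ (cᵢ δxᵢ)².
  (2·δa)² = 28.9;  (2·δb)² = 0.850
δP = √(29.8) = 5.46 mm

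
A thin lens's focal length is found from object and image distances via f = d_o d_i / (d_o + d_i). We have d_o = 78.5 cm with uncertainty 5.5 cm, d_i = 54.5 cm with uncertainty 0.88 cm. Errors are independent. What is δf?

∂f/∂d_o = (d_i/(d_o+d_i))² = 0.168;  ∂f/∂d_i = (d_o/(d_o+d_i))² = 0.348
δf = √((∂f/∂d_o · δd_o)² + (∂f/∂d_i · δd_i)²) = √(0.853 + 0.0940) = 0.973 cm

0.973 cm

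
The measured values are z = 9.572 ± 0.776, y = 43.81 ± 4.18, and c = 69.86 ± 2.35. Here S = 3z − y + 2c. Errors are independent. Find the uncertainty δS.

6.71

Each term contributes (cᵢ δxᵢ)² to (δS)²:
  (3·δz)² = 5.42;  (δy)² = 17.5;  (2·δc)² = 22.1
δS = √(45.0) = 6.71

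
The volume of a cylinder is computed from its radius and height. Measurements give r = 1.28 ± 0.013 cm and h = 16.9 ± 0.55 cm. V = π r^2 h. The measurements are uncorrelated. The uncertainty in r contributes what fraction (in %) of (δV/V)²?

(δV/V)² = (2·δr/r)² + (1·δh/h)²
  r term: (2×0.0102)² = 0.000413
  h term: (1×0.0325)² = 0.00106
Total = 0.00147. Share from r = 0.000413/0.00147 = 0.280.

28.0%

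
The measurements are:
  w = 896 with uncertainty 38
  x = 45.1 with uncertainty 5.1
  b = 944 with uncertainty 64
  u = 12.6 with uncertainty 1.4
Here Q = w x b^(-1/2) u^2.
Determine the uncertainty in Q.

53300

Products/powers → add relative errors in quadrature, weighted by exponent:
  (1·δw/w)² = (1×0.0424)² = 0.00180;  (1·δx/x)² = (1×0.113)² = 0.0128;  (−½·δb/b)² = (-0.5×0.0678)² = 0.00115;  (2·δu/u)² = (2×0.111)² = 0.0494
δQ/Q = √(0.0651) = 0.255
Q = 2.09e+05, so δQ = 0.255 × 2.09e+05 = 53300.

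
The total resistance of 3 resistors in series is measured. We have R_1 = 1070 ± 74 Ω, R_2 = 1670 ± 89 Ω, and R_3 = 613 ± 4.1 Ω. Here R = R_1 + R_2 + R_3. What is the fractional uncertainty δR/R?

Each term contributes (cᵢ δxᵢ)² to (δR)²:
  (δR_1)² = 5480;  (δR_2)² = 7920;  (δR_3)² = 16.8
δR = √(13400) = 116 Ω
R = 3350 Ω, so δR/R = 116/3350 = 0.0345.

0.0345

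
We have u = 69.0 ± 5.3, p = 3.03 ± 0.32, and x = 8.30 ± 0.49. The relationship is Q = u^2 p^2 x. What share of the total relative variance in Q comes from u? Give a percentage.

(δQ/Q)² = (2·δu/u)² + (2·δp/p)² + (1·δx/x)²
  u term: (2×0.0768)² = 0.0236
  p term: (2×0.106)² = 0.0446
  x term: (1×0.0590)² = 0.00349
Total = 0.0717. Share from u = 0.0236/0.0717 = 0.329.

32.9%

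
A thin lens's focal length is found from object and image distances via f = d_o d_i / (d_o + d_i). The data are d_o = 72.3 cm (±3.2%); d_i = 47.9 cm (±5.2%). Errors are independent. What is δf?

∂f/∂d_o = (d_i/(d_o+d_i))² = 0.159;  ∂f/∂d_i = (d_o/(d_o+d_i))² = 0.362
δf = √((∂f/∂d_o · δd_o)² + (∂f/∂d_i · δd_i)²) = √(0.135 + 0.812) = 0.973 cm

0.973 cm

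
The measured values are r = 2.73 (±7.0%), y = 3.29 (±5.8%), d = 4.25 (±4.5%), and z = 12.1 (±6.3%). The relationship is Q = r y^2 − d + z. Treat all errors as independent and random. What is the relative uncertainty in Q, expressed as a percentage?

Let p = r·y^2 = 29.5. δp/p = √((1·δr/r)² + (2·δy/y)²) = √(0.00490 + 0.0135) = 0.135, so δp = 4.00.
Q = p − d + z: δQ = √(δp² + δd² + δz²) = √(16.0 + 0.0366 + 0.581) = 4.08
Q = 37.4, so δQ/Q = 4.08/37.4 = 0.109.

10.9%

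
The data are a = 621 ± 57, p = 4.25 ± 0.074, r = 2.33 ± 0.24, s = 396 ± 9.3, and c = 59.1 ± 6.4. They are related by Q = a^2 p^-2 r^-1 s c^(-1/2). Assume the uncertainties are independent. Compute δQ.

1.04e+05

Products/powers → add relative errors in quadrature, weighted by exponent:
  (2·δa/a)² = (2×0.0918)² = 0.0337;  (-2·δp/p)² = (-2×0.0174)² = 0.00121;  (-1·δr/r)² = (-1×0.103)² = 0.0106;  (1·δs/s)² = (1×0.0235)² = 0.000552;  (−½·δc/c)² = (-0.5×0.108)² = 0.00293
δQ/Q = √(0.0490) = 0.221
Q = 4.72e+05, so δQ = 0.221 × 4.72e+05 = 1.04e+05.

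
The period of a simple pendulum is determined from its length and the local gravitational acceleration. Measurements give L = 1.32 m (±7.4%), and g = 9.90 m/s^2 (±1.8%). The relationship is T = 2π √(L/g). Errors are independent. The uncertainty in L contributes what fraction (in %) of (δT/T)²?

94.4%

(δT/T)² = (½·δL/L)² + (−½·δg/g)²
  L term: (0.5×0.0740)² = 0.00137
  g term: (-0.5×0.0180)² = 8.1e-05
Total = 0.00145. Share from L = 0.00137/0.00145 = 0.944.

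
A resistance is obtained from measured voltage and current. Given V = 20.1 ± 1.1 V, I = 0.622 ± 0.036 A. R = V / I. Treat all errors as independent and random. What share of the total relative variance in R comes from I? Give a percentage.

(δR/R)² = (1·δV/V)² + (-1·δI/I)²
  V term: (1×0.0547)² = 0.00299
  I term: (-1×0.0579)² = 0.00335
Total = 0.00634. Share from I = 0.00335/0.00634 = 0.528.

52.8%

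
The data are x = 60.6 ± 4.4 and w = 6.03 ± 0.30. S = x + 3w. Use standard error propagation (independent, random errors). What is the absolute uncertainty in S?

4.49

Sums and differences: (δS)² = Σ (cᵢ δxᵢ)².
  (δx)² = 19.4;  (3·δw)² = 0.810
δS = √(20.2) = 4.49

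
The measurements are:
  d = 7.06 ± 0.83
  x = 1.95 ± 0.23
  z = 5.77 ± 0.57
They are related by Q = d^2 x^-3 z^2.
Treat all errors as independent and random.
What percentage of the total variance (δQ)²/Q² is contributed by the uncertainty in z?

(δQ/Q)² = (2·δd/d)² + (-3·δx/x)² + (2·δz/z)²
  d term: (2×0.118)² = 0.0553
  x term: (-3×0.118)² = 0.125
  z term: (2×0.0988)² = 0.0390
Total = 0.220. Share from z = 0.0390/0.220 = 0.178.

17.8%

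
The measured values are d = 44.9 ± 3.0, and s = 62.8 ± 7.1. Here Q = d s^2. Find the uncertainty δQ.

Q is a product of powers, so relative uncertainties combine in quadrature:
  (1·δd/d)² = (1×0.0668)² = 0.00446;  (2·δs/s)² = (2×0.113)² = 0.0511
δQ/Q = √(0.0556) = 0.236
Q = 1.77e+05, so δQ = 0.236 × 1.77e+05 = 41800.

41800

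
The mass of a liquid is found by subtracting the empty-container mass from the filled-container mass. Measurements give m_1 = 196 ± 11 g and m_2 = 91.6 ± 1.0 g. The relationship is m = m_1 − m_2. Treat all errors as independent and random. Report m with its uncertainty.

m is a linear combination, so absolute uncertainties add in quadrature:
  (δm_1)² = 121;  (δm_2)² = 1.00
δm = √(122) = 11.0 g
m = 104 g.

104 ± 11.0 g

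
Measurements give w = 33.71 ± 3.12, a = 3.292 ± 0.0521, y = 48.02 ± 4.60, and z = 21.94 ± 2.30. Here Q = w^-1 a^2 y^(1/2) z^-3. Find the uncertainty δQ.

7.02e-05

Each factor contributes (exponent × relative error)² to (δQ/Q)²:
  (-1·δw/w)² = (-1×0.0926)² = 0.00857;  (2·δa/a)² = (2×0.0158)² = 0.00100;  (½·δy/y)² = (0.5×0.0958)² = 0.00229;  (-3·δz/z)² = (-3×0.105)² = 0.0989
δQ/Q = √(0.111) = 0.333
Q = 0.0002109, so δQ = 0.333 × 0.0002109 = 7.02e-05.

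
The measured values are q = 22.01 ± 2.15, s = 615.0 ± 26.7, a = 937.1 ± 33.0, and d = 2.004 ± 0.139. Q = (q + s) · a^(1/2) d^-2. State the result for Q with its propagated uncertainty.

Let u = q + s = 637.0. δu = √(δq² + δs²) = √(4.62 + 713) = 26.8, so δu/u = 0.0421.
Q is then a monomial in u, a, d:
δQ/Q = √((δu/u)² + (½·δa/a)² + (-2·δd/d)²) = √(0.00177 + 0.000310 + 0.0192) = 0.146
Q = 4856, so δQ = 0.146 × 4856 = 709.

4856 ± 709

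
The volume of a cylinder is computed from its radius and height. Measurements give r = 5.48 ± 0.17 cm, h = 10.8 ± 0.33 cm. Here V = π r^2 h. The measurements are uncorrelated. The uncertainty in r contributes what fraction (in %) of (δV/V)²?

80.5%

(δV/V)² = (2·δr/r)² + (1·δh/h)²
  r term: (2×0.0310)² = 0.00385
  h term: (1×0.0306)² = 0.000934
Total = 0.00478. Share from r = 0.00385/0.00478 = 0.805.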